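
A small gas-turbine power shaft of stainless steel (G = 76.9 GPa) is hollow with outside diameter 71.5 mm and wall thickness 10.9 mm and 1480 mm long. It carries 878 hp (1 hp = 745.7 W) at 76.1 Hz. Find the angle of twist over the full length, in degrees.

ω = 2π·76.1 = 478.2 rad/s, so T = P/ω = 878×745.7 / 478.2 = 1369 N·m.
J = π(d_o⁴ − d_i⁴)/32 = π(0.0715⁴ − 0.0497⁴)/32 = 1.967×10^-6 m⁴.
θ = T·L/(G·J) = 1369 × 1.48 / (76.9×10⁹ × 1.967×10^-6) = 0.01340 rad.

0.768°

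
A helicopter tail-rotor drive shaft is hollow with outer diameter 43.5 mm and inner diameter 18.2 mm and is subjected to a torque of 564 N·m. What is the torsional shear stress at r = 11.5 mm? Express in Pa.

J = π(d_o⁴ − d_i⁴)/32 = π(0.0435⁴ − 0.0182⁴)/32 = 3.408×10^-7 m⁴.
Shear stress varies linearly with radius: τ = T·r/J = 564.0 × 0.0115 / 3.408×10^-7 = 1.903×10^7 Pa.

1.90e7 Pa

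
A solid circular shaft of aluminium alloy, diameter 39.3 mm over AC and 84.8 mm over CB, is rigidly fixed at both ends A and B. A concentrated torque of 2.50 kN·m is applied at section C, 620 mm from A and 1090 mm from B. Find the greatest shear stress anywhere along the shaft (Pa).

Compatibility: T_A·a/J_AC = T_B·b/J_CB with T_A + T_B = T₀.
J_AC = 2.34×10^-7 m⁴, J_CB = 5.08×10^-6 m⁴, so T_A = T₀·(J_AC/a)/((J_AC/a)+(J_CB/b)) = 187.5 N·m, T_B = 2312 N·m.
τ in each portion: τ_AC = 1.57×10^7 Pa, τ_CB = 1.93×10^7 Pa; maximum is in CB.
τ_max = T_CB·r/J = 2312·0.0424/5.08×10^-6 = 1.931×10^7 Pa.

1.93e7 Pa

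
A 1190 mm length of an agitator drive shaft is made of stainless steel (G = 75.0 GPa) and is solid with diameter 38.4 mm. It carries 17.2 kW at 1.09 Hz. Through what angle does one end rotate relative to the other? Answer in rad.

0.187 rad

ω = 2π·1.09 = 6.849 rad/s, so T = P/ω = 17.2×10³ / 6.849 = 2511 N·m.
J = πd⁴/32 = π(0.0384)⁴/32 = 2.135×10^-7 m⁴.
θ = T·L/(G·J) = 2511 × 1.19 / (75.0×10⁹ × 2.135×10^-7) = 0.1867 rad.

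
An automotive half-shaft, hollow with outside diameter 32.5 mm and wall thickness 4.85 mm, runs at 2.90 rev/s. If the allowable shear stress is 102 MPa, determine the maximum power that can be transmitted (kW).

J = π(d_o⁴ − d_i⁴)/32 = π(0.0325⁴ − 0.0228⁴)/32 = 8.300×10^-8 m⁴.
T_max = τ_allow·J/r = 1.02×10^8 × 8.300×10^-8 / 0.0163 = 521.0 N·m.
ω = 2π·2.90 = 18.22 rad/s, so P_max = T_max·ω = 9493 W.

9.49 kW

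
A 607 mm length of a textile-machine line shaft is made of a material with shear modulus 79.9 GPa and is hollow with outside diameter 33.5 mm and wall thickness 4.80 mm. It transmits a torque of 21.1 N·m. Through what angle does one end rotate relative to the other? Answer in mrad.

J = π(d_o⁴ − d_i⁴)/32 = π(0.0335⁴ − 0.0239⁴)/32 = 9.161×10^-8 m⁴.
θ = T·L/(G·J) = 21.10 × 0.607 / (79.9×10⁹ × 9.161×10^-8) = 1.750×10^-3 rad.

1.75 mrad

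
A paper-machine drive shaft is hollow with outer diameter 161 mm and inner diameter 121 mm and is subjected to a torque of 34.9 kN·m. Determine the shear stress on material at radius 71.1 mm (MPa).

J = π(d_o⁴ − d_i⁴)/32 = π(0.161⁴ − 0.121⁴)/32 = 4.492×10^-5 m⁴.
Shear stress varies linearly with radius: τ = T·r/J = 34900 × 0.0711 / 4.492×10^-5 = 5.524×10^7 Pa.

55.2 MPa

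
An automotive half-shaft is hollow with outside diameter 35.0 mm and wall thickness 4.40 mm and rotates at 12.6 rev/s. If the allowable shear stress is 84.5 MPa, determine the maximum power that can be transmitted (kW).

38.6 kW

J = π(d_o⁴ − d_i⁴)/32 = π(0.0350⁴ − 0.0262⁴)/32 = 1.011×10^-7 m⁴.
T_max = τ_allow·J/r = 8.45×10^7 × 1.011×10^-7 / 0.0175 = 488.0 N·m.
ω = 2π·12.6 = 79.17 rad/s, so P_max = T_max·ω = 3.863×10^4 W.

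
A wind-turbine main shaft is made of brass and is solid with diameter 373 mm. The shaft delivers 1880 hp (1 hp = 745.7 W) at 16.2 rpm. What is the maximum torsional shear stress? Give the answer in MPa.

ω = 2π·16.2/60 = 1.696 rad/s, so T = P/ω = 1880×745.7 / 1.696 = 826400 N·m.
J = πd⁴/32 = π(0.373)⁴/32 = 1.900×10^-3 m⁴.
τ_max = T·r/J = 826400 × 0.186 / 1.900×10^-3 = 8.110×10^7 Pa.

81.1 MPa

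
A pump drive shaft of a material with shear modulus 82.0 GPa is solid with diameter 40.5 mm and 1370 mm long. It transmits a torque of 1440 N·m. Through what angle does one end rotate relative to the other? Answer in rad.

0.0911 rad

J = πd⁴/32 = π(0.0405)⁴/32 = 2.641×10^-7 m⁴.
θ = T·L/(G·J) = 1440 × 1.37 / (82.0×10⁹ × 2.641×10^-7) = 0.09109 rad.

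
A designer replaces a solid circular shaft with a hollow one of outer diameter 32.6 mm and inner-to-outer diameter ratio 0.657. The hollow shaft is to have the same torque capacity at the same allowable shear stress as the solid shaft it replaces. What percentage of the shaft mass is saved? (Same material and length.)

Equal τ_max and T ⇒ the solid shaft needs d_s³ = d_o³(1−k⁴), so d_s = 32.6·(1−0.657⁴)^(1/3) = 30.43 mm.
Area ratio A_h/A_s = d_o²(1−k²)/d_s² = (1−k²)/(1−k⁴)^(2/3) = 0.6521.
Mass saving = 1 − 0.6521 = 34.8 %.

34.8 %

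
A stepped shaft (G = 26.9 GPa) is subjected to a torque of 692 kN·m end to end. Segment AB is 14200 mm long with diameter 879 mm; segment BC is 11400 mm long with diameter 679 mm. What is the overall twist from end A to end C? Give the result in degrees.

J_AB = π(0.879)⁴/32 = 0.0586 m⁴; J_BC = π(0.679)⁴/32 = 0.0209 m⁴.
θ = (T/G)·Σ L_i/J_i = (692000/26.9×10⁹)·(14.2/0.0586 + 11.4/0.0209) = 0.02029 rad.

1.16°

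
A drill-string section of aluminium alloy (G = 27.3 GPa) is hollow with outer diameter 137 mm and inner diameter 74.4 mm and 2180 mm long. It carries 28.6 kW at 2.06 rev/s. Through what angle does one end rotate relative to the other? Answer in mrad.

ω = 2π·2.06 = 12.94 rad/s, so T = P/ω = 28.6×10³ / 12.94 = 2210 N·m.
J = π(d_o⁴ − d_i⁴)/32 = π(0.137⁴ − 0.0744⁴)/32 = 3.158×10^-5 m⁴.
θ = T·L/(G·J) = 2210 × 2.18 / (27.3×10⁹ × 3.158×10^-5) = 5.588×10^-3 rad.

5.59 mrad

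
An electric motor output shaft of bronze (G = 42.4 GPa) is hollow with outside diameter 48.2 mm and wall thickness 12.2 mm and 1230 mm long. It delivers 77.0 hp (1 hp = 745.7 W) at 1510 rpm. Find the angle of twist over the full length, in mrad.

ω = 2π·1510/60 = 158.1 rad/s, so T = P/ω = 77.0×745.7 / 158.1 = 363.1 N·m.
J = π(d_o⁴ − d_i⁴)/32 = π(0.0482⁴ − 0.0238⁴)/32 = 4.984×10^-7 m⁴.
θ = T·L/(G·J) = 363.1 × 1.23 / (42.4×10⁹ × 4.984×10^-7) = 0.02114 rad.

21.1 mrad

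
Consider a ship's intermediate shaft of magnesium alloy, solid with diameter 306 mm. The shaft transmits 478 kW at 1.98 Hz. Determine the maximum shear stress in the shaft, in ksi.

0.991 ksi

ω = 2π·1.98 = 12.44 rad/s, so T = P/ω = 478×10³ / 12.44 = 38420 N·m.
J = πd⁴/32 = π(0.306)⁴/32 = 8.608×10^-4 m⁴.
τ_max = T·r/J = 38420 × 0.153 / 8.608×10^-4 = 6.829×10^6 Pa.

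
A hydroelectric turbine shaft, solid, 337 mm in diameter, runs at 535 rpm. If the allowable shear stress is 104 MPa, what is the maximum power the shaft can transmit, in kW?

J = πd⁴/32 = π(0.337)⁴/32 = 1.266×10^-3 m⁴.
T_max = τ_allow·J/r = 1.04×10^8 × 1.266×10^-3 / 0.169 = 781500 N·m.
ω = 2π·535/60 = 56.03 rad/s, so P_max = T_max·ω = 4.379×10^7 W.

43800 kW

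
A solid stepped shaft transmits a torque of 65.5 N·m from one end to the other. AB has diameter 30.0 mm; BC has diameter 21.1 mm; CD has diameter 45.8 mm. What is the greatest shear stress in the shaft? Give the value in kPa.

Under the same torque, τ_max = 16T/(πd³) is largest where d is smallest — segment BC (d = 21.1 mm).
τ_max = 16·65.50/(π·(0.0211)³) = 3.551×10^7 Pa.

35500 kPa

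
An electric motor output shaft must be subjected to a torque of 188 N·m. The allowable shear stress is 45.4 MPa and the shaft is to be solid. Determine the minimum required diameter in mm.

For a solid shaft τ_max = 16T/(πd³), so d = (16T/(π τ_allow))^(1/3) = (16·188.0/(π·4.54×10^7))^(1/3) = 0.02763 m.

27.6 mm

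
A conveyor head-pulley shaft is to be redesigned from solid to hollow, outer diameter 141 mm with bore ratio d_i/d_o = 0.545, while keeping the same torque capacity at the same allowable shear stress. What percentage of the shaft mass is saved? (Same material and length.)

25.2 %

Equal τ_max and T ⇒ the solid shaft needs d_s³ = d_o³(1−k⁴), so d_s = 141·(1−0.545⁴)^(1/3) = 136.7 mm.
Area ratio A_h/A_s = d_o²(1−k²)/d_s² = (1−k²)/(1−k⁴)^(2/3) = 0.7476.
Mass saving = 1 − 0.7476 = 25.2 %.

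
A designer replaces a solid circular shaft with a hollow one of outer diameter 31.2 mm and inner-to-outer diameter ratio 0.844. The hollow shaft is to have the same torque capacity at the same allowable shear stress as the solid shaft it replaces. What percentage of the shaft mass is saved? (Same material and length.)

53.9 %

Equal τ_max and T ⇒ the solid shaft needs d_s³ = d_o³(1−k⁴), so d_s = 31.2·(1−0.844⁴)^(1/3) = 24.64 mm.
Area ratio A_h/A_s = d_o²(1−k²)/d_s² = (1−k²)/(1−k⁴)^(2/3) = 0.4612.
Mass saving = 1 − 0.4612 = 53.9 %.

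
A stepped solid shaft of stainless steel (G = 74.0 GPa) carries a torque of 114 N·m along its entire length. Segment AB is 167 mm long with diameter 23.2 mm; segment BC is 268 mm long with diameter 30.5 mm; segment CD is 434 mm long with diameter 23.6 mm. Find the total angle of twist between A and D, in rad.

J_AB = π(0.0232)⁴/32 = 2.84×10^-8 m⁴; J_BC = π(0.0305)⁴/32 = 8.50×10^-8 m⁴; J_CD = π(0.0236)⁴/32 = 3.05×10^-8 m⁴.
θ = (T/G)·Σ L_i/J_i = (114.0/74.0×10⁹)·(0.167/2.84×10^-8 + 0.268/8.50×10^-8 + 0.434/3.05×10^-8) = 0.03586 rad.

0.0359 rad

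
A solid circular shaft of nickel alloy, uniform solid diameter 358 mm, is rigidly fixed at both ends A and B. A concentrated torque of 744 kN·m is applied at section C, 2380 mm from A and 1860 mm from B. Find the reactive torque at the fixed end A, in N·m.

With uniform GJ and both ends fixed, compatibility θ_AC = θ_CB gives T_A·a = T_B·b, together with T_A + T_B = T₀.
T_A = T₀·b/(a+b) = 744000·1860/4240 = 326400 N·m; T_B = 417600 N·m.

326000 N·m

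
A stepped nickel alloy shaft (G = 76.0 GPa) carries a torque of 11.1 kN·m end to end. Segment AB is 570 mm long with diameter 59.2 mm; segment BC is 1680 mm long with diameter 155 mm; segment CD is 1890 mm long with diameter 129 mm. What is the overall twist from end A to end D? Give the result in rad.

J_AB = π(0.0592)⁴/32 = 1.21×10^-6 m⁴; J_BC = π(0.155)⁴/32 = 5.67×10^-5 m⁴; J_CD = π(0.129)⁴/32 = 2.72×10^-5 m⁴.
θ = (T/G)·Σ L_i/J_i = (11100/76.0×10⁹)·(0.570/1.21×10^-6 + 1.68/5.67×10^-5 + 1.89/2.72×10^-5) = 0.08352 rad.

0.0835 rad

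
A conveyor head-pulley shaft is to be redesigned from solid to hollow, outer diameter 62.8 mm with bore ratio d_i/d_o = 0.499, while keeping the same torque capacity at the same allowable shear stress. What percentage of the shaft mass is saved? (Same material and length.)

21.6 %

Equal τ_max and T ⇒ the solid shaft needs d_s³ = d_o³(1−k⁴), so d_s = 62.8·(1−0.499⁴)^(1/3) = 61.47 mm.
Area ratio A_h/A_s = d_o²(1−k²)/d_s² = (1−k²)/(1−k⁴)^(2/3) = 0.7837.
Mass saving = 1 − 0.7837 = 21.6 %.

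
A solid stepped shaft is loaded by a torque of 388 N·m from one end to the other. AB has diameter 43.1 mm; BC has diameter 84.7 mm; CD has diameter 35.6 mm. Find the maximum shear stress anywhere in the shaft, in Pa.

Under the same torque, τ_max = 16T/(πd³) is largest where d is smallest — segment CD (d = 35.6 mm).
τ_max = 16·388.0/(π·(0.0356)³) = 4.380×10^7 Pa.

4.38e7 Pa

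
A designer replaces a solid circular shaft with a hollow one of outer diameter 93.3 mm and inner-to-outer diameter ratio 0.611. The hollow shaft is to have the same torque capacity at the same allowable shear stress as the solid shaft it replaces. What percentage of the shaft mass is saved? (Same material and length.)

30.7 %

Equal τ_max and T ⇒ the solid shaft needs d_s³ = d_o³(1−k⁴), so d_s = 93.3·(1−0.611⁴)^(1/3) = 88.75 mm.
Area ratio A_h/A_s = d_o²(1−k²)/d_s² = (1−k²)/(1−k⁴)^(2/3) = 0.6926.
Mass saving = 1 − 0.6926 = 30.7 %.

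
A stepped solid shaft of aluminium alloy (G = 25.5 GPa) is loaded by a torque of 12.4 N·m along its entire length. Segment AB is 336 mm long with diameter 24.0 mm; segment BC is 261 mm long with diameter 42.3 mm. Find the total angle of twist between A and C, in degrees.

0.311°

J_AB = π(0.0240)⁴/32 = 3.26×10^-8 m⁴; J_BC = π(0.0423)⁴/32 = 3.14×10^-7 m⁴.
θ = (T/G)·Σ L_i/J_i = (12.40/25.5×10⁹)·(0.336/3.26×10^-8 + 0.261/3.14×10^-7) = 5.420×10^-3 rad.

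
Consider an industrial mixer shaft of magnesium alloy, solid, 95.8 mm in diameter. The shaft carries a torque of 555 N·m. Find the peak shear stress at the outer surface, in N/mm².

J = πd⁴/32 = π(0.0958)⁴/32 = 8.269×10^-6 m⁴.
τ_max = T·r/J = 555.0 × 0.0479 / 8.269×10^-6 = 3.215×10^6 Pa.

3.21 N/mm²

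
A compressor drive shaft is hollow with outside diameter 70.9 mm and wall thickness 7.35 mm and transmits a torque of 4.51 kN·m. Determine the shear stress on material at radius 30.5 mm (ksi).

13.3 ksi

J = π(d_o⁴ − d_i⁴)/32 = π(0.0709⁴ − 0.0562⁴)/32 = 1.501×10^-6 m⁴.
Shear stress varies linearly with radius: τ = T·r/J = 4510 × 0.0305 / 1.501×10^-6 = 9.162×10^7 Pa.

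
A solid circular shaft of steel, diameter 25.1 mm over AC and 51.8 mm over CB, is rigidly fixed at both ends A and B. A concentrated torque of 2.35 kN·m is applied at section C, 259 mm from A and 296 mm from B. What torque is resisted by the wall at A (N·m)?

139 N·m

Compatibility: T_A·a/J_AC = T_B·b/J_CB with T_A + T_B = T₀.
J_AC = 3.90×10^-8 m⁴, J_CB = 7.07×10^-7 m⁴, so T_A = T₀·(J_AC/a)/((J_AC/a)+(J_CB/b)) = 139.3 N·m, T_B = 2211 N·m.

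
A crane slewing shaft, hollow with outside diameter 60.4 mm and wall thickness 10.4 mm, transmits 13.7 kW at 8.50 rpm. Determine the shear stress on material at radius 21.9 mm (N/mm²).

ω = 2π·8.50/60 = 0.8901 rad/s, so T = P/ω = 13.7×10³ / 0.8901 = 15390 N·m.
J = π(d_o⁴ − d_i⁴)/32 = π(0.0604⁴ − 0.0396⁴)/32 = 1.065×10^-6 m⁴.
Shear stress varies linearly with radius: τ = T·r/J = 15390 × 0.0219 / 1.065×10^-6 = 3.164×10^8 Pa.

316 N/mm²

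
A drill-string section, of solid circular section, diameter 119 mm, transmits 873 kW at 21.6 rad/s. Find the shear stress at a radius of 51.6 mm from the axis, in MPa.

106 MPa

ω = 21.6 rad/s, so T = P/ω = 873×10³ / 21.60 = 40420 N·m.
J = πd⁴/32 = π(0.119)⁴/32 = 1.969×10^-5 m⁴.
Shear stress varies linearly with radius: τ = T·r/J = 40420 × 0.0516 / 1.969×10^-5 = 1.059×10^8 Pa.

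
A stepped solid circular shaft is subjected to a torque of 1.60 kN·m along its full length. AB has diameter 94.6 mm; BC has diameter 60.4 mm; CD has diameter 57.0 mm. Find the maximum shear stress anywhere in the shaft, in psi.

Under the same torque, τ_max = 16T/(πd³) is largest where d is smallest — segment CD (d = 57.0 mm).
τ_max = 16·1600/(π·(0.0570)³) = 4.400×10^7 Pa.

6380 psi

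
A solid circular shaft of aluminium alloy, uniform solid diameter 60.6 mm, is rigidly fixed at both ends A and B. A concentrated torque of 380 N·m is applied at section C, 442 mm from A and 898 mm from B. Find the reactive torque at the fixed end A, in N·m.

With uniform GJ and both ends fixed, compatibility θ_AC = θ_CB gives T_A·a = T_B·b, together with T_A + T_B = T₀.
T_A = T₀·b/(a+b) = 380.0·898/1340 = 254.7 N·m; T_B = 125.3 N·m.

255 N·m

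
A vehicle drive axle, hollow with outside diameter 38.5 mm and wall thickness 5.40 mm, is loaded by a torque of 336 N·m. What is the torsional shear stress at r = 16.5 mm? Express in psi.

J = π(d_o⁴ − d_i⁴)/32 = π(0.0385⁴ − 0.0277⁴)/32 = 1.579×10^-7 m⁴.
Shear stress varies linearly with radius: τ = T·r/J = 336.0 × 0.0165 / 1.579×10^-7 = 3.511×10^7 Pa.

5090 psi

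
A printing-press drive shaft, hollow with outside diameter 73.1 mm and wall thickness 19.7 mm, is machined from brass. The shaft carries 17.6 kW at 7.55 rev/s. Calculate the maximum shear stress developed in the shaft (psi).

ω = 2π·7.55 = 47.44 rad/s, so T = P/ω = 17.6×10³ / 47.44 = 371.0 N·m.
J = π(d_o⁴ − d_i⁴)/32 = π(0.0731⁴ − 0.0337⁴)/32 = 2.677×10^-6 m⁴.
τ_max = T·r/J = 371.0 × 0.0365 / 2.677×10^-6 = 5.066×10^6 Pa.

735 psi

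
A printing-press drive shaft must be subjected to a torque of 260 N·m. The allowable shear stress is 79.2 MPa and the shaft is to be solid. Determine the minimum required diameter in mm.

For a solid shaft τ_max = 16T/(πd³), so d = (16T/(π τ_allow))^(1/3) = (16·260.0/(π·7.92×10^7))^(1/3) = 0.02557 m.

25.6 mm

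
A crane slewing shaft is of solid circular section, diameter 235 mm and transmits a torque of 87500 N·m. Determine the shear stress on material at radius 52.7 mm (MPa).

15.4 MPa

J = πd⁴/32 = π(0.235)⁴/32 = 2.994×10^-4 m⁴.
Shear stress varies linearly with radius: τ = T·r/J = 87500 × 0.0527 / 2.994×10^-4 = 1.540×10^7 Pa.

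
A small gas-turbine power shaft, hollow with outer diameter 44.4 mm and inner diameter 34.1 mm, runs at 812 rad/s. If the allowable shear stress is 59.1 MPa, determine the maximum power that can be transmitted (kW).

J = π(d_o⁴ − d_i⁴)/32 = π(0.0444⁴ − 0.0341⁴)/32 = 2.488×10^-7 m⁴.
T_max = τ_allow·J/r = 5.91×10^7 × 2.488×10^-7 / 0.0222 = 662.3 N·m.
ω = 812 rad/s, so P_max = T_max·ω = 5.378×10^5 W.

538 kW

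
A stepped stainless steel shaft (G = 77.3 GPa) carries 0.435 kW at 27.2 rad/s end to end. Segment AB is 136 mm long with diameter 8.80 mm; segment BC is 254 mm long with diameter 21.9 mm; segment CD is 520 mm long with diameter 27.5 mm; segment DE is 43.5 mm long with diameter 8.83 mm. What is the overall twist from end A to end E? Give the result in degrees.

ω = 27.2 rad/s, so T = P/ω = 0.435×10³ / 27.20 = 15.99 N·m.
J_AB = π(0.00880)⁴/32 = 5.89×10^-10 m⁴; J_BC = π(0.0219)⁴/32 = 2.26×10^-8 m⁴; J_CD = π(0.0275)⁴/32 = 5.61×10^-8 m⁴; J_DE = π(0.00883)⁴/32 = 5.97×10^-10 m⁴.
θ = (T/G)·Σ L_i/J_i = (15.99/77.3×10⁹)·(0.136/5.89×10^-10 + 0.254/2.26×10^-8 + 0.520/5.61×10^-8 + 0.0435/5.97×10^-10) = 0.06711 rad.

3.85°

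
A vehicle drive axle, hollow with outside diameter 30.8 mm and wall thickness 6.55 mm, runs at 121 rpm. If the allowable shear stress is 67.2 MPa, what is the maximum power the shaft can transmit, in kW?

4.35 kW

J = π(d_o⁴ − d_i⁴)/32 = π(0.0308⁴ − 0.0177⁴)/32 = 7.871×10^-8 m⁴.
T_max = τ_allow·J/r = 6.72×10^7 × 7.871×10^-8 / 0.0154 = 343.5 N·m.
ω = 2π·121/60 = 12.67 rad/s, so P_max = T_max·ω = 4352 W.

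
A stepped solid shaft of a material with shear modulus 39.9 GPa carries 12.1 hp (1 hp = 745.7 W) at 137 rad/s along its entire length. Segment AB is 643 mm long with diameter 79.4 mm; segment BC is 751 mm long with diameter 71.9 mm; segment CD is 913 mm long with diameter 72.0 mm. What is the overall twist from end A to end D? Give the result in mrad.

1.32 mrad

ω = 137 rad/s, so T = P/ω = 12.1×745.7 / 137.0 = 65.86 N·m.
J_AB = π(0.0794)⁴/32 = 3.90×10^-6 m⁴; J_BC = π(0.0719)⁴/32 = 2.62×10^-6 m⁴; J_CD = π(0.0720)⁴/32 = 2.64×10^-6 m⁴.
θ = (T/G)·Σ L_i/J_i = (65.86/39.9×10⁹)·(0.643/3.90×10^-6 + 0.751/2.62×10^-6 + 0.913/2.64×10^-6) = 1.316×10^-3 rad.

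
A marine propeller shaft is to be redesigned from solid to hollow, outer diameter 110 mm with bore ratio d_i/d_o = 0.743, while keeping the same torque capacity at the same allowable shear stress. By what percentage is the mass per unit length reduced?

42.9 %

Equal τ_max and T ⇒ the solid shaft needs d_s³ = d_o³(1−k⁴), so d_s = 110·(1−0.743⁴)^(1/3) = 97.45 mm.
Area ratio A_h/A_s = d_o²(1−k²)/d_s² = (1−k²)/(1−k⁴)^(2/3) = 0.5708.
Mass saving = 1 − 0.5708 = 42.9 %.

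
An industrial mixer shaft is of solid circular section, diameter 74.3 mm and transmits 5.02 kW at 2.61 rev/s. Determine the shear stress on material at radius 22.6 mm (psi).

ω = 2π·2.61 = 16.40 rad/s, so T = P/ω = 5.02×10³ / 16.40 = 306.1 N·m.
J = πd⁴/32 = π(0.0743)⁴/32 = 2.992×10^-6 m⁴.
Shear stress varies linearly with radius: τ = T·r/J = 306.1 × 0.0226 / 2.992×10^-6 = 2.312×10^6 Pa.

335 psi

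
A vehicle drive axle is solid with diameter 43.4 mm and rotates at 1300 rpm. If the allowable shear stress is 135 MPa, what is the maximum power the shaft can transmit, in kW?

J = πd⁴/32 = π(0.0434)⁴/32 = 3.483×10^-7 m⁴.
T_max = τ_allow·J/r = 1.35×10^8 × 3.483×10^-7 / 0.0217 = 2167 N·m.
ω = 2π·1300/60 = 136.1 rad/s, so P_max = T_max·ω = 2.950×10^5 W.

295 kW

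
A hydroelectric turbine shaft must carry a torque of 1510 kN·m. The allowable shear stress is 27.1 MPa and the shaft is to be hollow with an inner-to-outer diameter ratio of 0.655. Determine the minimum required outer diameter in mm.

703 mm

For a hollow shaft with d_i/d_o = 0.655: τ_max = 16T/(π d_o³ (1−k⁴)), so d_o = [16T/(π τ_allow (1−k⁴))]^(1/3) = [16·1.510e6/(π·2.71×10^7·0.8159)]^(1/3) = 0.7032 m.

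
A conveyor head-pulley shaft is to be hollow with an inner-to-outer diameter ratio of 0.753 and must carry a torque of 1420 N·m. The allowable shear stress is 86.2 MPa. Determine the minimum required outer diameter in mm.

49.8 mm

For a hollow shaft with d_i/d_o = 0.753: τ_max = 16T/(π d_o³ (1−k⁴)), so d_o = [16T/(π τ_allow (1−k⁴))]^(1/3) = [16·1420/(π·8.62×10^7·0.6785)]^(1/3) = 0.04982 m.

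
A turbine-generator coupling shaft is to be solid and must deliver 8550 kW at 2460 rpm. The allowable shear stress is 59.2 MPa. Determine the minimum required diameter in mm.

142 mm

ω = 2π·2460/60 = 257.6 rad/s, so T = P/ω = 8550×10³ / 257.6 = 33190 N·m.
For a solid shaft τ_max = 16T/(πd³), so d = (16T/(π τ_allow))^(1/3) = (16·33190/(π·5.92×10^7))^(1/3) = 0.1419 m.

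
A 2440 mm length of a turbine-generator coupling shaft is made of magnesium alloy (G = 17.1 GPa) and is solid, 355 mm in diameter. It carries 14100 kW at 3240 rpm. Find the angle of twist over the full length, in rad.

0.00380 rad

ω = 2π·3240/60 = 339.3 rad/s, so T = P/ω = 14100×10³ / 339.3 = 41560 N·m.
J = πd⁴/32 = π(0.355)⁴/32 = 1.559×10^-3 m⁴.
θ = T·L/(G·J) = 41560 × 2.44 / (17.1×10⁹ × 1.559×10^-3) = 3.803×10^-3 rad.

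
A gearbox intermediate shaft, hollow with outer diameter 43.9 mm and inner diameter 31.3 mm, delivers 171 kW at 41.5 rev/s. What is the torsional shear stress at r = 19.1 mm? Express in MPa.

ω = 2π·41.5 = 260.8 rad/s, so T = P/ω = 171×10³ / 260.8 = 655.8 N·m.
J = π(d_o⁴ − d_i⁴)/32 = π(0.0439⁴ − 0.0313⁴)/32 = 2.704×10^-7 m⁴.
Shear stress varies linearly with radius: τ = T·r/J = 655.8 × 0.0191 / 2.704×10^-7 = 4.632×10^7 Pa.

46.3 MPa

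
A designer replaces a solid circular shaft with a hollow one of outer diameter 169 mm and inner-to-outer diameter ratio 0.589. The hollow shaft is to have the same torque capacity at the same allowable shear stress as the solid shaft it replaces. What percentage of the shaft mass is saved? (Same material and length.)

Equal τ_max and T ⇒ the solid shaft needs d_s³ = d_o³(1−k⁴), so d_s = 169·(1−0.589⁴)^(1/3) = 161.9 mm.
Area ratio A_h/A_s = d_o²(1−k²)/d_s² = (1−k²)/(1−k⁴)^(2/3) = 0.7114.
Mass saving = 1 − 0.7114 = 28.9 %.

28.9 %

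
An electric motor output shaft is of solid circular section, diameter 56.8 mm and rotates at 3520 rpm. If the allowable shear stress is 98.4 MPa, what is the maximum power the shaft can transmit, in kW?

J = πd⁴/32 = π(0.0568)⁴/32 = 1.022×10^-6 m⁴.
T_max = τ_allow·J/r = 9.84×10^7 × 1.022×10^-6 / 0.0284 = 3541 N·m.
ω = 2π·3520/60 = 368.6 rad/s, so P_max = T_max·ω = 1.305×10^6 W.

1310 kW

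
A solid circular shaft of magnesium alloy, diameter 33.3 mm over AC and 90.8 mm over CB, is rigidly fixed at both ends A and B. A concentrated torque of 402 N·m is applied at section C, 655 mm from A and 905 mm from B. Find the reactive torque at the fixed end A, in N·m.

Compatibility: T_A·a/J_AC = T_B·b/J_CB with T_A + T_B = T₀.
J_AC = 1.21×10^-7 m⁴, J_CB = 6.67×10^-6 m⁴, so T_A = T₀·(J_AC/a)/((J_AC/a)+(J_CB/b)) = 9.803 N·m, T_B = 392.2 N·m.

9.80 N·m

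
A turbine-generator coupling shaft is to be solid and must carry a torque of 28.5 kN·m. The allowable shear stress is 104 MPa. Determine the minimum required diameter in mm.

112 mm

For a solid shaft τ_max = 16T/(πd³), so d = (16T/(π τ_allow))^(1/3) = (16·28500/(π·1.04×10^8))^(1/3) = 0.1118 m.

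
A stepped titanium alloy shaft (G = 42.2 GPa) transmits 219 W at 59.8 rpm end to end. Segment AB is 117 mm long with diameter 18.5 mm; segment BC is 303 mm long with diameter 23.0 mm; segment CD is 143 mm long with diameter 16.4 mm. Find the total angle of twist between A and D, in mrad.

ω = 2π·59.8/60 = 6.262 rad/s, so T = P/ω = 219 / 6.262 = 34.97 N·m.
J_AB = π(0.0185)⁴/32 = 1.15×10^-8 m⁴; J_BC = π(0.0230)⁴/32 = 2.75×10^-8 m⁴; J_CD = π(0.0164)⁴/32 = 7.10×10^-9 m⁴.
θ = (T/G)·Σ L_i/J_i = (34.97/42.2×10⁹)·(0.117/1.15×10^-8 + 0.303/2.75×10^-8 + 0.143/7.10×10^-9) = 0.03426 rad.

34.3 mrad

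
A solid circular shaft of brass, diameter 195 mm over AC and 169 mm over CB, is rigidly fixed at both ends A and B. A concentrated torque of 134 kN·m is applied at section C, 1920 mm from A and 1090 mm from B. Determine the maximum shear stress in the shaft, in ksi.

10.2 ksi

Compatibility: T_A·a/J_AC = T_B·b/J_CB with T_A + T_B = T₀.
J_AC = 1.42×10^-4 m⁴, J_CB = 8.01×10^-5 m⁴, so T_A = T₀·(J_AC/a)/((J_AC/a)+(J_CB/b)) = 67210 N·m, T_B = 66790 N·m.
τ in each portion: τ_AC = 4.62×10^7 Pa, τ_CB = 7.05×10^7 Pa; maximum is in CB.
τ_max = T_CB·r/J = 66790·0.0845/8.01×10^-5 = 7.047×10^7 Pa.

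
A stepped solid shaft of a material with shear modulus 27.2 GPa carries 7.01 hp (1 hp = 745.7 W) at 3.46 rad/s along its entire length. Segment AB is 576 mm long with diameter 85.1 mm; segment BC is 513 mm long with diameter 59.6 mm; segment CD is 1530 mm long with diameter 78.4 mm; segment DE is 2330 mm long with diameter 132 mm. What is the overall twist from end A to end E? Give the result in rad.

ω = 3.46 rad/s, so T = P/ω = 7.01×745.7 / 3.460 = 1511 N·m.
J_AB = π(0.0851)⁴/32 = 5.15×10^-6 m⁴; J_BC = π(0.0596)⁴/32 = 1.24×10^-6 m⁴; J_CD = π(0.0784)⁴/32 = 3.71×10^-6 m⁴; J_DE = π(0.132)⁴/32 = 2.98×10^-5 m⁴.
θ = (T/G)·Σ L_i/J_i = (1511/27.2×10⁹)·(0.576/5.15×10^-6 + 0.513/1.24×10^-6 + 1.53/3.71×10^-6 + 2.33/2.98×10^-5) = 0.05647 rad.

0.0565 rad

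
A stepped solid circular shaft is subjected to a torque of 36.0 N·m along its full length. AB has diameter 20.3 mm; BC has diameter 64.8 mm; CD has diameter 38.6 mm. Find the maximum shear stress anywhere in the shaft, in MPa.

21.9 MPa

Under the same torque, τ_max = 16T/(πd³) is largest where d is smallest — segment AB (d = 20.3 mm).
τ_max = 16·36.00/(π·(0.0203)³) = 2.192×10^7 Pa.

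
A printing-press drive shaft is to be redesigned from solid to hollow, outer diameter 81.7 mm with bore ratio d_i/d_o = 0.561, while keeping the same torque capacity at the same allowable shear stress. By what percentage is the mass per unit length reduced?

Equal τ_max and T ⇒ the solid shaft needs d_s³ = d_o³(1−k⁴), so d_s = 81.7·(1−0.561⁴)^(1/3) = 78.91 mm.
Area ratio A_h/A_s = d_o²(1−k²)/d_s² = (1−k²)/(1−k⁴)^(2/3) = 0.7346.
Mass saving = 1 − 0.7346 = 26.5 %.

26.5 %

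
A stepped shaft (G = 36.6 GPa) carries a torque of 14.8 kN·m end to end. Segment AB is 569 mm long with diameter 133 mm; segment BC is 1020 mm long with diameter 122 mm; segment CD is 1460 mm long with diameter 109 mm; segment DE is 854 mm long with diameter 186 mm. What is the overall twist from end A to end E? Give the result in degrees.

4.13°

J_AB = π(0.133)⁴/32 = 3.07×10^-5 m⁴; J_BC = π(0.122)⁴/32 = 2.17×10^-5 m⁴; J_CD = π(0.109)⁴/32 = 1.39×10^-5 m⁴; J_DE = π(0.186)⁴/32 = 1.18×10^-4 m⁴.
θ = (T/G)·Σ L_i/J_i = (14800/36.6×10⁹)·(0.569/3.07×10^-5 + 1.02/2.17×10^-5 + 1.46/1.39×10^-5 + 0.854/1.18×10^-4) = 0.07200 rad.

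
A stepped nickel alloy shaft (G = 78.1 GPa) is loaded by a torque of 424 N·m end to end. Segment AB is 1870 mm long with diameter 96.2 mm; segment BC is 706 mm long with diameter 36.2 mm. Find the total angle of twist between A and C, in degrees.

1.37°

J_AB = π(0.0962)⁴/32 = 8.41×10^-6 m⁴; J_BC = π(0.0362)⁴/32 = 1.69×10^-7 m⁴.
θ = (T/G)·Σ L_i/J_i = (424.0/78.1×10⁹)·(1.87/8.41×10^-6 + 0.706/1.69×10^-7) = 0.02394 rad.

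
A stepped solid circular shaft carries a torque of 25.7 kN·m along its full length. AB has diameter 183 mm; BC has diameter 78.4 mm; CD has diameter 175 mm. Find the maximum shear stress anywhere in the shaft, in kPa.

Under the same torque, τ_max = 16T/(πd³) is largest where d is smallest — segment BC (d = 78.4 mm).
τ_max = 16·25700/(π·(0.0784)³) = 2.716×10^8 Pa.

272000 kPa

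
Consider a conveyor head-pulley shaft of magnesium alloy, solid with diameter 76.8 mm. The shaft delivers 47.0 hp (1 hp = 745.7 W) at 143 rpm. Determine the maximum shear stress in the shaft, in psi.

3820 psi

ω = 2π·143/60 = 14.97 rad/s, so T = P/ω = 47.0×745.7 / 14.97 = 2340 N·m.
J = πd⁴/32 = π(0.0768)⁴/32 = 3.415×10^-6 m⁴.
τ_max = T·r/J = 2340 × 0.0384 / 3.415×10^-6 = 2.631×10^7 Pa.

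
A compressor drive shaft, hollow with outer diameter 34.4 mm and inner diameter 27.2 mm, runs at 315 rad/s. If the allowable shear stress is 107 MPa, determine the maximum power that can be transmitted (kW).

J = π(d_o⁴ − d_i⁴)/32 = π(0.0344⁴ − 0.0272⁴)/32 = 8.374×10^-8 m⁴.
T_max = τ_allow·J/r = 1.07×10^8 × 8.374×10^-8 / 0.0172 = 520.9 N·m.
ω = 315 rad/s, so P_max = T_max·ω = 1.641×10^5 W.

164 kW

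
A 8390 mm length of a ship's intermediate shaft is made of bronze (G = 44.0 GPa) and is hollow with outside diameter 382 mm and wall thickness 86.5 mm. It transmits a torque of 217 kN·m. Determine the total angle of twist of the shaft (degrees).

1.25°

J = π(d_o⁴ − d_i⁴)/32 = π(0.382⁴ − 0.209⁴)/32 = 1.903×10^-3 m⁴.
θ = T·L/(G·J) = 217000 × 8.39 / (44.0×10⁹ × 1.903×10^-3) = 0.02174 rad.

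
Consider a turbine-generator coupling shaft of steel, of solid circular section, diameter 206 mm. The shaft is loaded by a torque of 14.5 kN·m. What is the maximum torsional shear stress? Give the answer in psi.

J = πd⁴/32 = π(0.206)⁴/32 = 1.768×10^-4 m⁴.
τ_max = T·r/J = 14500 × 0.103 / 1.768×10^-4 = 8.448×10^6 Pa.

1230 psi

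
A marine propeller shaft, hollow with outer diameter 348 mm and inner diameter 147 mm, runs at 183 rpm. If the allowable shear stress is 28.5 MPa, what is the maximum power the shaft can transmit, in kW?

4380 kW

J = π(d_o⁴ − d_i⁴)/32 = π(0.348⁴ − 0.147⁴)/32 = 1.394×10^-3 m⁴.
T_max = τ_allow·J/r = 2.85×10^7 × 1.394×10^-3 / 0.174 = 228300 N·m.
ω = 2π·183/60 = 19.16 rad/s, so P_max = T_max·ω = 4.376×10^6 W.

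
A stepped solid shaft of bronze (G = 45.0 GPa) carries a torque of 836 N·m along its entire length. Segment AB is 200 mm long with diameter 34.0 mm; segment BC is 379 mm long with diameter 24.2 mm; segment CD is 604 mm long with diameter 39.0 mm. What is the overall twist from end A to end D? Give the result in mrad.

J_AB = π(0.0340)⁴/32 = 1.31×10^-7 m⁴; J_BC = π(0.0242)⁴/32 = 3.37×10^-8 m⁴; J_CD = π(0.0390)⁴/32 = 2.27×10^-7 m⁴.
θ = (T/G)·Σ L_i/J_i = (836.0/45.0×10⁹)·(0.200/1.31×10^-7 + 0.379/3.37×10^-8 + 0.604/2.27×10^-7) = 0.2868 rad.

287 mrad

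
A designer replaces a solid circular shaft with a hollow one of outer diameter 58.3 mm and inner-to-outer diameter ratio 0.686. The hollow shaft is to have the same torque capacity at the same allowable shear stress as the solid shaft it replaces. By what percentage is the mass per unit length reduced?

Equal τ_max and T ⇒ the solid shaft needs d_s³ = d_o³(1−k⁴), so d_s = 58.3·(1−0.686⁴)^(1/3) = 53.63 mm.
Area ratio A_h/A_s = d_o²(1−k²)/d_s² = (1−k²)/(1−k⁴)^(2/3) = 0.6256.
Mass saving = 1 − 0.6256 = 37.4 %.

37.4 %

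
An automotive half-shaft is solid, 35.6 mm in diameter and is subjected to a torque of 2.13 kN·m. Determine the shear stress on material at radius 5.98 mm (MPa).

J = πd⁴/32 = π(0.0356)⁴/32 = 1.577×10^-7 m⁴.
Shear stress varies linearly with radius: τ = T·r/J = 2130 × 0.00598 / 1.577×10^-7 = 8.078×10^7 Pa.

80.8 MPa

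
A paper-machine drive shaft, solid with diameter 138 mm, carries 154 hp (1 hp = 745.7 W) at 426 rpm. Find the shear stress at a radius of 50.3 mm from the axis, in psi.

527 psi

ω = 2π·426/60 = 44.61 rad/s, so T = P/ω = 154×745.7 / 44.61 = 2574 N·m.
J = πd⁴/32 = π(0.138)⁴/32 = 3.561×10^-5 m⁴.
Shear stress varies linearly with radius: τ = T·r/J = 2574 × 0.0503 / 3.561×10^-5 = 3.637×10^6 Pa.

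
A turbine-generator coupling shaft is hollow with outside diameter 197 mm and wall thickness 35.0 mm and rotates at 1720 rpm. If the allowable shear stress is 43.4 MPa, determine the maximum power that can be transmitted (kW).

9710 kW

J = π(d_o⁴ − d_i⁴)/32 = π(0.197⁴ − 0.127⁴)/32 = 1.223×10^-4 m⁴.
T_max = τ_allow·J/r = 4.34×10^7 × 1.223×10^-4 / 0.0985 = 53900 N·m.
ω = 2π·1720/60 = 180.1 rad/s, so P_max = T_max·ω = 9.708×10^6 W.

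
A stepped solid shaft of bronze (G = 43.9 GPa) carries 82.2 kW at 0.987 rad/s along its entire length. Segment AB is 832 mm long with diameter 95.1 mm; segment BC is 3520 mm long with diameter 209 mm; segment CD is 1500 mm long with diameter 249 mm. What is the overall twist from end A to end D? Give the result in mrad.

240 mrad

ω = 0.987 rad/s, so T = P/ω = 82.2×10³ / 0.9870 = 83280 N·m.
J_AB = π(0.0951)⁴/32 = 8.03×10^-6 m⁴; J_BC = π(0.209)⁴/32 = 1.87×10^-4 m⁴; J_CD = π(0.249)⁴/32 = 3.77×10^-4 m⁴.
θ = (T/G)·Σ L_i/J_i = (83280/43.9×10⁹)·(0.832/8.03×10^-6 + 3.52/1.87×10^-4 + 1.50/3.77×10^-4) = 0.2397 rad.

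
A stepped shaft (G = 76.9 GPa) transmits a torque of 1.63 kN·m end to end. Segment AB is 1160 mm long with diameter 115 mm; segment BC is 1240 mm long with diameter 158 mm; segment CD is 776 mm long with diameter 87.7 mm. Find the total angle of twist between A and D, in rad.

J_AB = π(0.115)⁴/32 = 1.72×10^-5 m⁴; J_BC = π(0.158)⁴/32 = 6.12×10^-5 m⁴; J_CD = π(0.0877)⁴/32 = 5.81×10^-6 m⁴.
θ = (T/G)·Σ L_i/J_i = (1630/76.9×10⁹)·(1.16/1.72×10^-5 + 1.24/6.12×10^-5 + 0.776/5.81×10^-6) = 4.694×10^-3 rad.

0.00469 rad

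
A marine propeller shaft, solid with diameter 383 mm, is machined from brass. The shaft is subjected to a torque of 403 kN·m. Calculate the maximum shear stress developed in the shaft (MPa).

J = πd⁴/32 = π(0.383)⁴/32 = 2.112×10^-3 m⁴.
τ_max = T·r/J = 403000 × 0.192 / 2.112×10^-3 = 3.653×10^7 Pa.

36.5 MPa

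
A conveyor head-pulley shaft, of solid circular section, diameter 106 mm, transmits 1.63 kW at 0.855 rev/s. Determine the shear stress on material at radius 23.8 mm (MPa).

0.583 MPa

ω = 2π·0.855 = 5.372 rad/s, so T = P/ω = 1.63×10³ / 5.372 = 303.4 N·m.
J = πd⁴/32 = π(0.106)⁴/32 = 1.239×10^-5 m⁴.
Shear stress varies linearly with radius: τ = T·r/J = 303.4 × 0.0238 / 1.239×10^-5 = 5.826×10^5 Pa.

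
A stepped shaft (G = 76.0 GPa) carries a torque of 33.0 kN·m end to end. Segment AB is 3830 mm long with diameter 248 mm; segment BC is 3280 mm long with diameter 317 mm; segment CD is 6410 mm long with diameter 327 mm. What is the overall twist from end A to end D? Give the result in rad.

J_AB = π(0.248)⁴/32 = 3.71×10^-4 m⁴; J_BC = π(0.317)⁴/32 = 9.91×10^-4 m⁴; J_CD = π(0.327)⁴/32 = 1.12×10^-3 m⁴.
θ = (T/G)·Σ L_i/J_i = (33000/76.0×10⁹)·(3.83/3.71×10^-4 + 3.28/9.91×10^-4 + 6.41/1.12×10^-3) = 8.394×10^-3 rad.

0.00839 rad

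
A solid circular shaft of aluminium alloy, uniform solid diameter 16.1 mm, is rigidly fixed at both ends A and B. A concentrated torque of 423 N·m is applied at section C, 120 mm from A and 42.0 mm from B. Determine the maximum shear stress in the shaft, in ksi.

With uniform GJ and both ends fixed, compatibility θ_AC = θ_CB gives T_A·a = T_B·b, together with T_A + T_B = T₀.
T_A = T₀·b/(a+b) = 423.0·42.0/162.0 = 109.7 N·m; T_B = 313.3 N·m.
τ in each portion: τ_AC = 1.34×10^8 Pa, τ_CB = 3.82×10^8 Pa; maximum is in CB.
τ_max = T_CB·r/J = 313.3·0.00805/6.60×10^-9 = 3.824×10^8 Pa.

55.5 ksi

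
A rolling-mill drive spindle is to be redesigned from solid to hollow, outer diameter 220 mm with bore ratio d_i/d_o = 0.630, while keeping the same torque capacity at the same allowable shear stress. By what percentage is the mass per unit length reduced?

Equal τ_max and T ⇒ the solid shaft needs d_s³ = d_o³(1−k⁴), so d_s = 220·(1−0.630⁴)^(1/3) = 207.8 mm.
Area ratio A_h/A_s = d_o²(1−k²)/d_s² = (1−k²)/(1−k⁴)^(2/3) = 0.6761.
Mass saving = 1 − 0.6761 = 32.4 %.

32.4 %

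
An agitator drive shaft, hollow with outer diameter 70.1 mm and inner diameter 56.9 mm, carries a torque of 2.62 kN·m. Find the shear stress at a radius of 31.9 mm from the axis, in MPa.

62.3 MPa

J = π(d_o⁴ − d_i⁴)/32 = π(0.0701⁴ − 0.0569⁴)/32 = 1.342×10^-6 m⁴.
Shear stress varies linearly with radius: τ = T·r/J = 2620 × 0.0319 / 1.342×10^-6 = 6.230×10^7 Pa.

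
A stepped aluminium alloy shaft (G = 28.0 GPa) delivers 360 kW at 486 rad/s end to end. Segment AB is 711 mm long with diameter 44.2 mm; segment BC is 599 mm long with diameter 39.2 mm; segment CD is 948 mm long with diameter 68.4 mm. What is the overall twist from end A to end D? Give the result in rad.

ω = 486 rad/s, so T = P/ω = 360×10³ / 486.0 = 740.7 N·m.
J_AB = π(0.0442)⁴/32 = 3.75×10^-7 m⁴; J_BC = π(0.0392)⁴/32 = 2.32×10^-7 m⁴; J_CD = π(0.0684)⁴/32 = 2.15×10^-6 m⁴.
θ = (T/G)·Σ L_i/J_i = (740.7/28.0×10⁹)·(0.711/3.75×10^-7 + 0.599/2.32×10^-7 + 0.948/2.15×10^-6) = 0.1302 rad.

0.130 rad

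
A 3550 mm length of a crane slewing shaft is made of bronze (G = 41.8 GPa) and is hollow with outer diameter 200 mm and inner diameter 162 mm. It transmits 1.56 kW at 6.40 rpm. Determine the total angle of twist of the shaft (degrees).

ω = 2π·6.40/60 = 0.6702 rad/s, so T = P/ω = 1.56×10³ / 0.6702 = 2328 N·m.
J = π(d_o⁴ − d_i⁴)/32 = π(0.200⁴ − 0.162⁴)/32 = 8.946×10^-5 m⁴.
θ = T·L/(G·J) = 2328 × 3.55 / (41.8×10⁹ × 8.946×10^-5) = 2.210×10^-3 rad.

0.127°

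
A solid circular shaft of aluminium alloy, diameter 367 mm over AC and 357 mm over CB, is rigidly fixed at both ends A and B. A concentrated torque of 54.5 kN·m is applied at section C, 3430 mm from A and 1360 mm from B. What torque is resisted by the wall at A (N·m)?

16700 N·m

Compatibility: T_A·a/J_AC = T_B·b/J_CB with T_A + T_B = T₀.
J_AC = 1.78×10^-3 m⁴, J_CB = 1.59×10^-3 m⁴, so T_A = T₀·(J_AC/a)/((J_AC/a)+(J_CB/b)) = 16730 N·m, T_B = 37770 N·m.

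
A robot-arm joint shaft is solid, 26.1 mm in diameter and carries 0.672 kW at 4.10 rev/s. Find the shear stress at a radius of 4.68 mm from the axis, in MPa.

ω = 2π·4.10 = 25.76 rad/s, so T = P/ω = 0.672×10³ / 25.76 = 26.09 N·m.
J = πd⁴/32 = π(0.0261)⁴/32 = 4.556×10^-8 m⁴.
Shear stress varies linearly with radius: τ = T·r/J = 26.09 × 0.00468 / 4.556×10^-8 = 2.680×10^6 Pa.

2.68 MPa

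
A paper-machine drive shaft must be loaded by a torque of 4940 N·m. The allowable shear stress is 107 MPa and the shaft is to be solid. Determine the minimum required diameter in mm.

61.7 mm

For a solid shaft τ_max = 16T/(πd³), so d = (16T/(π τ_allow))^(1/3) = (16·4940/(π·1.07×10^8))^(1/3) = 0.06172 m.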